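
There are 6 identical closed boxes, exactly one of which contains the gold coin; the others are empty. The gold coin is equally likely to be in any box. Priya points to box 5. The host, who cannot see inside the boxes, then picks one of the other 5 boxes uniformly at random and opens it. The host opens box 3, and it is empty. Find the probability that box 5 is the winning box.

Because the host chose which box to open without knowing where the gold coin is, the choice is independent of the prize location. Learning that box 3 does not hold the gold coin simply rules out that one location and leaves the remaining 5 boxes still equally likely by symmetry.
So P(the gold coin in box 5) = 1/5.

1/5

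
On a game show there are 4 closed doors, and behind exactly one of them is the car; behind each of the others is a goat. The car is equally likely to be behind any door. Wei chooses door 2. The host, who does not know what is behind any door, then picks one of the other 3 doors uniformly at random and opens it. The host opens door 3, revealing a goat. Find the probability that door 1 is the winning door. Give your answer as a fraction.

Because the host chose which door to open without knowing where the car is, the choice is independent of the prize location. Learning that door 3 does not hold the car simply rules out that one location and leaves the remaining 3 doors still equally likely by symmetry.
So P(the car behind door 1) = 1/3.

1/3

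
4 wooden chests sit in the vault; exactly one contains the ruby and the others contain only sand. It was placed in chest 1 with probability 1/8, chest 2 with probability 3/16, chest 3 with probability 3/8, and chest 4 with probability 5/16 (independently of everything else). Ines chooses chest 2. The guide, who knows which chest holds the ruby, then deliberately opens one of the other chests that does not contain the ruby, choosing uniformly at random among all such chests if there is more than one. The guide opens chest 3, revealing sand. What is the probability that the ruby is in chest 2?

Condition on the true location of the ruby.
If it is in chest 1 (prior 1/8): the guide has 2 equally likely choices, so probability 1/2; weight (1/8)·(1/2) = 1/16.
If it is in chest 2 (prior 3/16): the guide has 3 equally likely choices, so probability 1/3; weight (3/16)·(1/3) = 1/16.
If it is in chest 3 (prior 3/8): the guide opened chest 3, so this case is ruled out; weight (3/8)·0 = 0.
If it is in chest 4 (prior 5/16): the guide has 2 equally likely choices, so probability 1/2; weight (5/16)·(1/2) = 5/32.
The weights sum to 9/32.
So P(the ruby in chest 2 | the guide opened chest 3) = (1/16) / (9/32) = 2/9.

2/9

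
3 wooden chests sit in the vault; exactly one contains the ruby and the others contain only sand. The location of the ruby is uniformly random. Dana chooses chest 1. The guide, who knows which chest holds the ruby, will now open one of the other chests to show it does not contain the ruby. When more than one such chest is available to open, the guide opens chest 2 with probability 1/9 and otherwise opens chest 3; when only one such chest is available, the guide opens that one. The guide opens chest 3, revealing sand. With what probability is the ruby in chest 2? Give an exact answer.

9/17

Apply Bayes' rule, conditioning on where the ruby actually is.
If it is in chest 1 (prior 1/3): chest 2 is available but not opened, probability 8/9; weight (1/3)·(8/9) = 8/27.
If it is in chest 2 (prior 1/3): only chest 3 is available, probability 1; weight (1/3)·1 = 1/3.
If it is in chest 3 (prior 1/3): the guide opened chest 3, so this case is ruled out; weight (1/3)·0 = 0.
The weights sum to 17/27.
So P(the ruby in chest 2 | the guide opened chest 3) = (1/3) / (17/27) = 9/17.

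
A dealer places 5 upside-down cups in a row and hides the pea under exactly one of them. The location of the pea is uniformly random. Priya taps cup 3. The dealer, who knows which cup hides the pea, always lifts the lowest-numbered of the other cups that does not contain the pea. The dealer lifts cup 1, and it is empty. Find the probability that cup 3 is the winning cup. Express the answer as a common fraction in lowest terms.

Apply Bayes' rule, conditioning on where the pea actually is.
If it is under cup 1 (prior 1/5): the dealer opened cup 1, so this case is ruled out; weight (1/5)·0 = 0.
If it is under any of cups 2, 3, 4, and 5 (prior 1/5 each): cup 1 is the lowest-numbered option available, probability 1; weight (1/5)·1 = 1/5 each.
The weights sum to 4/5.
So P(the pea under cup 3 | the dealer opened cup 1) = (1/5) / (4/5) = 1/4.

1/4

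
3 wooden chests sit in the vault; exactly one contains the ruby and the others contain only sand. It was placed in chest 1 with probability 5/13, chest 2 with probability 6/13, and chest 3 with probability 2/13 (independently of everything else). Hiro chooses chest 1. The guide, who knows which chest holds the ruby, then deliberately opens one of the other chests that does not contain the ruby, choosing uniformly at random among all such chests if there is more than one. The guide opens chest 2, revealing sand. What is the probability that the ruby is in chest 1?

Consider each possible location of the ruby in turn.
If it is in chest 1 (prior 5/13): the guide has 2 equally likely choices, so probability 1/2; weight (5/13)·(1/2) = 5/26.
If it is in chest 2 (prior 6/13): the guide opened chest 2, so this case is ruled out; weight (6/13)·0 = 0.
If it is in chest 3 (prior 2/13): the guide has no choice, probability 1; weight (2/13)·1 = 2/13.
The weights sum to 9/26.
So P(the ruby in chest 1 | the guide opened chest 2) = (5/26) / (9/26) = 5/9.

5/9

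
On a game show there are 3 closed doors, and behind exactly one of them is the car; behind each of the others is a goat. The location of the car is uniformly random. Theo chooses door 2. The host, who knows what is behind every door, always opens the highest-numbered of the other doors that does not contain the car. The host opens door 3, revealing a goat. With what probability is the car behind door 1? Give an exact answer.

Apply Bayes' rule, conditioning on where the car actually is.
If it is behind either of doors 1 and 2 (prior 1/3 each): door 3 is the highest-numbered option available, probability 1; weight (1/3)·1 = 1/3 each.
If it is behind door 3 (prior 1/3): the host opened door 3, so this case is ruled out; weight (1/3)·0 = 0.
The weights sum to 2/3.
So P(the car behind door 1 | the host opened door 3) = (1/3) / (2/3) = 1/2.

1/2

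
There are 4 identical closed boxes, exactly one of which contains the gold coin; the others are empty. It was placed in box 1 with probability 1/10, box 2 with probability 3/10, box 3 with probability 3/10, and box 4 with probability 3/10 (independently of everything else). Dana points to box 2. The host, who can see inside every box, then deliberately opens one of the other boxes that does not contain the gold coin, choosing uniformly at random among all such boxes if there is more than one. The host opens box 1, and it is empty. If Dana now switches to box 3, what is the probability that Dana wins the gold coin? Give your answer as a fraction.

3/8

Consider each possible location of the gold coin in turn.
If it is in box 1 (prior 1/10): the host opened box 1, so this case is ruled out; weight (1/10)·0 = 0.
If it is in box 2 (prior 3/10): the host has 3 equally likely choices, so probability 1/3; weight (3/10)·(1/3) = 1/10.
If it is in either of boxes 3 and 4 (prior 3/10 each): the host has 2 equally likely choices, so probability 1/2; weight (3/10)·(1/2) = 3/20 each.
The weights sum to 2/5.
So P(the gold coin in box 3 | the host opened box 1) = (3/20) / (2/5) = 3/8.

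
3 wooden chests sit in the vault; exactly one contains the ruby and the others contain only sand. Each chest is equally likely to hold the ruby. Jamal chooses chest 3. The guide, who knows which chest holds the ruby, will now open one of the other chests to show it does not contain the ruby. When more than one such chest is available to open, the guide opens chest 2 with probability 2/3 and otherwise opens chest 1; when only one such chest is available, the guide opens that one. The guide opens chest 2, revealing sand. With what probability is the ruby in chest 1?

Condition on the true location of the ruby.
If it is in chest 1 (prior 1/3): only chest 2 is available, probability 1; weight (1/3)·1 = 1/3.
If it is in chest 2 (prior 1/3): the guide opened chest 2, so this case is ruled out; weight (1/3)·0 = 0.
If it is in chest 3 (prior 1/3): chest 2 is available, opened with probability 2/3; weight (1/3)·(2/3) = 2/9.
The weights sum to 5/9.
So P(the ruby in chest 1 | the guide opened chest 2) = (1/3) / (5/9) = 3/5.

3/5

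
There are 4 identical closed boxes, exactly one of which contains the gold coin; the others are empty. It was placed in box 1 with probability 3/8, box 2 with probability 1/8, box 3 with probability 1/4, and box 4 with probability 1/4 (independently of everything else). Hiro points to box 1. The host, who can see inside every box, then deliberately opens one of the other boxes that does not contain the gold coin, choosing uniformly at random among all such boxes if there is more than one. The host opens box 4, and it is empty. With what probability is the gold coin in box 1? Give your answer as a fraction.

2/5

Apply Bayes' rule, conditioning on where the gold coin actually is.
If it is in box 1 (prior 3/8): the host has 3 equally likely choices, so probability 1/3; weight (3/8)·(1/3) = 1/8.
If it is in box 2 (prior 1/8): the host has 2 equally likely choices, so probability 1/2; weight (1/8)·(1/2) = 1/16.
If it is in box 3 (prior 1/4): the host has 2 equally likely choices, so probability 1/2; weight (1/4)·(1/2) = 1/8.
If it is in box 4 (prior 1/4): the host opened box 4, so this case is ruled out; weight (1/4)·0 = 0.
The weights sum to 5/16.
So P(the gold coin in box 1 | the host opened box 4) = (1/8) / (5/16) = 2/5.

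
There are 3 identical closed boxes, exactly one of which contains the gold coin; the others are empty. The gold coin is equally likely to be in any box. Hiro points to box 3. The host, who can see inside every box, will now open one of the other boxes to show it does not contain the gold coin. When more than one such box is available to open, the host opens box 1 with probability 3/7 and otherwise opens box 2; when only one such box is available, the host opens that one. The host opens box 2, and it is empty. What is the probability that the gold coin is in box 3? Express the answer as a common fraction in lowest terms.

Condition on the true location of the gold coin.
If it is in box 1 (prior 1/3): only box 2 is available, probability 1; weight (1/3)·1 = 1/3.
If it is in box 2 (prior 1/3): the host opened box 2, so this case is ruled out; weight (1/3)·0 = 0.
If it is in box 3 (prior 1/3): box 1 is available but not opened, probability 4/7; weight (1/3)·(4/7) = 4/21.
The weights sum to 11/21.
So P(the gold coin in box 3 | the host opened box 2) = (4/21) / (11/21) = 4/11.

4/11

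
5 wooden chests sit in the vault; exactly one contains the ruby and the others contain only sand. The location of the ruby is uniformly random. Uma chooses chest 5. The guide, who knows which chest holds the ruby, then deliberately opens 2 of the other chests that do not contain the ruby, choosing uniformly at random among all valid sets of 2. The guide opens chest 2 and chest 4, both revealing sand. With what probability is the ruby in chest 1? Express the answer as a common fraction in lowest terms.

Condition on the true location of the ruby.
If it is in either of chests 1 and 3 (prior 1/5 each): the guide has 3 equally likely choices, so probability 1/3; weight (1/5)·(1/3) = 1/15 each.
If it is in either of chests 2 and 4 (prior 1/5 each): that chest was opened and seen not to hold the prize — ruled out; weight (1/5)·0 = 0 each.
If it is in chest 5 (prior 1/5): the guide has 6 equally likely choices, so probability 1/6; weight (1/5)·(1/6) = 1/30.
The weights sum to 1/6.
So P(the ruby in chest 1 | the guide opened chest 2 and chest 4) = (1/15) / (1/6) = 2/5.

2/5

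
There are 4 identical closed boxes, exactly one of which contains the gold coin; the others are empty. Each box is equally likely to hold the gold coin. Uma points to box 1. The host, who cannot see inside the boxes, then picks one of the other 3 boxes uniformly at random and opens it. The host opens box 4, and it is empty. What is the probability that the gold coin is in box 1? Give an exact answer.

1/3

Because the host chose which box to open without knowing where the gold coin is, the choice is independent of the prize location. Learning that box 4 does not hold the gold coin simply rules out that one location and leaves the remaining 3 boxes still equally likely by symmetry.
So P(the gold coin in box 1) = 1/3.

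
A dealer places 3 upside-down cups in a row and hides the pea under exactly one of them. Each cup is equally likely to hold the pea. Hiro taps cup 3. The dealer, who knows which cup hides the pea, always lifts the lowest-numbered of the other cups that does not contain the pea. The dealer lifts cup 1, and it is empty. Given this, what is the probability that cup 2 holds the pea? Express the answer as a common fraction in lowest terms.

Condition on the true location of the pea.
If it is under cup 1 (prior 1/3): the dealer opened cup 1, so this case is ruled out; weight (1/3)·0 = 0.
If it is under either of cups 2 and 3 (prior 1/3 each): cup 1 is the lowest-numbered option available, probability 1; weight (1/3)·1 = 1/3 each.
The weights sum to 2/3.
So P(the pea under cup 2 | the dealer opened cup 1) = (1/3) / (2/3) = 1/2.

1/2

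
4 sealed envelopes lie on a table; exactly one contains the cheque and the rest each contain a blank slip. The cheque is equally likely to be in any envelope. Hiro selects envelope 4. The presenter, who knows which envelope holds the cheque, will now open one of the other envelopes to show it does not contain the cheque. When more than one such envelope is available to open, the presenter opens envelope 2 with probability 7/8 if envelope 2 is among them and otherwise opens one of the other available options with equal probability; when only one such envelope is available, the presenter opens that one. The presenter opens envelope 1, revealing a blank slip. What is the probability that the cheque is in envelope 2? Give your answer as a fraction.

8/11

Condition on the true location of the cheque.
If it is in envelope 1 (prior 1/4): the presenter opened envelope 1, so this case is ruled out; weight (1/4)·0 = 0.
If it is in envelope 2 (prior 1/4): envelope 2 holds the prize so is unavailable; the presenter chooses uniformly among the 2 others, probability 1/2; weight (1/4)·(1/2) = 1/8.
If it is in envelope 3 (prior 1/4): envelope 2 is available but not opened, probability 1/8; weight (1/4)·(1/8) = 1/32.
If it is in envelope 4 (prior 1/4): envelope 2 is available but not opened; envelope 1 gets probability (1 − 7/8)/2 = 1/16; weight (1/4)·(1/16) = 1/64.
The weights sum to 11/64.
So P(the cheque in envelope 2 | the presenter opened envelope 1) = (1/8) / (11/64) = 8/11.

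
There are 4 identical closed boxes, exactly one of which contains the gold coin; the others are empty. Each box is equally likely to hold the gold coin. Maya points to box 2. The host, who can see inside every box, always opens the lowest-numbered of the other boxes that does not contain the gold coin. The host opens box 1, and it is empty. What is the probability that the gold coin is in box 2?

1/3

Apply Bayes' rule, conditioning on where the gold coin actually is.
If it is in box 1 (prior 1/4): the host opened box 1, so this case is ruled out; weight (1/4)·0 = 0.
If it is in any of boxes 2, 3, and 4 (prior 1/4 each): box 1 is the lowest-numbered option available, probability 1; weight (1/4)·1 = 1/4 each.
The weights sum to 3/4.
So P(the gold coin in box 2 | the host opened box 1) = (1/4) / (3/4) = 1/3.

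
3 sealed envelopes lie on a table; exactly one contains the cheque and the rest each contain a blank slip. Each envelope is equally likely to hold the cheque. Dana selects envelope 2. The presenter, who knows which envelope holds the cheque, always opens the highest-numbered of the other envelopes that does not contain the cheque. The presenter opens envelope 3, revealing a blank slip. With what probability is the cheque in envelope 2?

1/2

Consider each possible location of the cheque in turn.
If it is in either of envelopes 1 and 2 (prior 1/3 each): envelope 3 is the highest-numbered option available, probability 1; weight (1/3)·1 = 1/3 each.
If it is in envelope 3 (prior 1/3): the presenter opened envelope 3, so this case is ruled out; weight (1/3)·0 = 0.
The weights sum to 2/3.
So P(the cheque in envelope 2 | the presenter opened envelope 3) = (1/3) / (2/3) = 1/2.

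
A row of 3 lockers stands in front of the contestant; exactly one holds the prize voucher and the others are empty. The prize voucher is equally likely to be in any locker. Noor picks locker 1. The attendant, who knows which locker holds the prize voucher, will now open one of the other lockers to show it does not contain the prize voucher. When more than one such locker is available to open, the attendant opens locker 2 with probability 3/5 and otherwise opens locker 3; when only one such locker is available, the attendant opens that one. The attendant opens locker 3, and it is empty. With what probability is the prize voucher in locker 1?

2/7

Consider each possible location of the prize voucher in turn.
If it is in locker 1 (prior 1/3): locker 2 is available but not opened, probability 2/5; weight (1/3)·(2/5) = 2/15.
If it is in locker 2 (prior 1/3): only locker 3 is available, probability 1; weight (1/3)·1 = 1/3.
If it is in locker 3 (prior 1/3): the attendant opened locker 3, so this case is ruled out; weight (1/3)·0 = 0.
The weights sum to 7/15.
So P(the prize voucher in locker 1 | the attendant opened locker 3) = (2/15) / (7/15) = 2/7.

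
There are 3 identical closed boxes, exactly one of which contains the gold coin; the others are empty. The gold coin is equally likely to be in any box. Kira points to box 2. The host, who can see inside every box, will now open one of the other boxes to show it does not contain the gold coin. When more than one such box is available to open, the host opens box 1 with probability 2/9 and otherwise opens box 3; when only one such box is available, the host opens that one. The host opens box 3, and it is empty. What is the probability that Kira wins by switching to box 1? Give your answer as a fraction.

9/16

Condition on the true location of the gold coin.
If it is in box 1 (prior 1/3): only box 3 is available, probability 1; weight (1/3)·1 = 1/3.
If it is in box 2 (prior 1/3): box 1 is available but not opened, probability 7/9; weight (1/3)·(7/9) = 7/27.
If it is in box 3 (prior 1/3): the host opened box 3, so this case is ruled out; weight (1/3)·0 = 0.
The weights sum to 16/27.
So P(the gold coin in box 1 | the host opened box 3) = (1/3) / (16/27) = 9/16.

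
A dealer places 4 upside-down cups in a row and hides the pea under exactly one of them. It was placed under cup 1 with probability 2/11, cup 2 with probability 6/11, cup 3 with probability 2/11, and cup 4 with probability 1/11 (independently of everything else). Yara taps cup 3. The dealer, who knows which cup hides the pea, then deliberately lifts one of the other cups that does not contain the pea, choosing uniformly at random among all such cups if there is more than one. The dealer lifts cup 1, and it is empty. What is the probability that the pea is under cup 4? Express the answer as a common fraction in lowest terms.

Apply Bayes' rule, conditioning on where the pea actually is.
If it is under cup 1 (prior 2/11): the dealer opened cup 1, so this case is ruled out; weight (2/11)·0 = 0.
If it is under cup 2 (prior 6/11): the dealer has 2 equally likely choices, so probability 1/2; weight (6/11)·(1/2) = 3/11.
If it is under cup 3 (prior 2/11): the dealer has 3 equally likely choices, so probability 1/3; weight (2/11)·(1/3) = 2/33.
If it is under cup 4 (prior 1/11): the dealer has 2 equally likely choices, so probability 1/2; weight (1/11)·(1/2) = 1/22.
The weights sum to 25/66.
So P(the pea under cup 4 | the dealer opened cup 1) = (1/22) / (25/66) = 3/25.

3/25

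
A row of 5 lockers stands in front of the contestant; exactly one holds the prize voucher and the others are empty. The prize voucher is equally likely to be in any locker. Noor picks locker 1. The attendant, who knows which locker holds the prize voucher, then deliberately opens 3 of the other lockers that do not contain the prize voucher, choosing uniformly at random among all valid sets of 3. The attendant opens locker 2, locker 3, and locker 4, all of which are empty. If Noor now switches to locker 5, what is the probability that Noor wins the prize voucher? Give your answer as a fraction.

4/5

Consider each possible location of the prize voucher in turn.
If it is in locker 1 (prior 1/5): the attendant has 4 equally likely choices, so probability 1/4; weight (1/5)·(1/4) = 1/20.
If it is in any of lockers 2, 3, and 4 (prior 1/5 each): that locker was opened and seen not to hold the prize — ruled out; weight (1/5)·0 = 0 each.
If it is in locker 5 (prior 1/5): the attendant has no choice, probability 1; weight (1/5)·1 = 1/5.
The weights sum to 1/4.
So P(the prize voucher in locker 5 | the attendant opened locker 2, locker 3, and locker 4) = (1/5) / (1/4) = 4/5.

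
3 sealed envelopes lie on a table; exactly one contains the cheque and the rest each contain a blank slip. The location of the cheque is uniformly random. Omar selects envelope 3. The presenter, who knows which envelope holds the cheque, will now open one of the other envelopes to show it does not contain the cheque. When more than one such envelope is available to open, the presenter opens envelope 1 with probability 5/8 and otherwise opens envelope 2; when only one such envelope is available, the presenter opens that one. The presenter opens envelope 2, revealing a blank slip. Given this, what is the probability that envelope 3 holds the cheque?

Condition on the true location of the cheque.
If it is in envelope 1 (prior 1/3): only envelope 2 is available, probability 1; weight (1/3)·1 = 1/3.
If it is in envelope 2 (prior 1/3): the presenter opened envelope 2, so this case is ruled out; weight (1/3)·0 = 0.
If it is in envelope 3 (prior 1/3): envelope 1 is available but not opened, probability 3/8; weight (1/3)·(3/8) = 1/8.
The weights sum to 11/24.
So P(the cheque in envelope 3 | the presenter opened envelope 2) = (1/8) / (11/24) = 3/11.

3/11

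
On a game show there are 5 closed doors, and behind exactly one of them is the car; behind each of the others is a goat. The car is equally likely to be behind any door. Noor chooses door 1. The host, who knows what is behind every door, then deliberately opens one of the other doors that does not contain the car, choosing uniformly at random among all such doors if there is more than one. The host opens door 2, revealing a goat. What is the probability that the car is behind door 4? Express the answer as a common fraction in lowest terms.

4/15

Apply Bayes' rule, conditioning on where the car actually is.
If it is behind door 1 (prior 1/5): the host has 4 equally likely choices, so probability 1/4; weight (1/5)·(1/4) = 1/20.
If it is behind door 2 (prior 1/5): the host opened door 2, so this case is ruled out; weight (1/5)·0 = 0.
If it is behind any of doors 3, 4, and 5 (prior 1/5 each): the host has 3 equally likely choices, so probability 1/3; weight (1/5)·(1/3) = 1/15 each.
The weights sum to 1/4.
So P(the car behind door 4 | the host opened door 2) = (1/15) / (1/4) = 4/15.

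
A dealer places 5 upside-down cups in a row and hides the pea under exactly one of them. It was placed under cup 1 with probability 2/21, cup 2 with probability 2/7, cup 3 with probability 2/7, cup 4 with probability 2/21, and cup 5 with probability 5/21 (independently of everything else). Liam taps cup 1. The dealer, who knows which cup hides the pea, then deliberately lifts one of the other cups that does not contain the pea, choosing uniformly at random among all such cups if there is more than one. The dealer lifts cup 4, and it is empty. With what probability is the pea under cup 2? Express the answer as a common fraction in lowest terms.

12/37

Condition on the true location of the pea.
If it is under cup 1 (prior 2/21): the dealer has 4 equally likely choices, so probability 1/4; weight (2/21)·(1/4) = 1/42.
If it is under either of cups 2 and 3 (prior 2/7 each): the dealer has 3 equally likely choices, so probability 1/3; weight (2/7)·(1/3) = 2/21 each.
If it is under cup 4 (prior 2/21): the dealer opened cup 4, so this case is ruled out; weight (2/21)·0 = 0.
If it is under cup 5 (prior 5/21): the dealer has 3 equally likely choices, so probability 1/3; weight (5/21)·(1/3) = 5/63.
The weights sum to 37/126.
So P(the pea under cup 2 | the dealer opened cup 4) = (2/21) / (37/126) = 12/37.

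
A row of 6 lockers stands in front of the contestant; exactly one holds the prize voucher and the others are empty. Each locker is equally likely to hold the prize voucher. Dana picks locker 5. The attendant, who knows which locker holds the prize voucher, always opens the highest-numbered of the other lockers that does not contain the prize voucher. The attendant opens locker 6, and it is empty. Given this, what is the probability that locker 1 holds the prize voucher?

Consider each possible location of the prize voucher in turn.
If it is in any of lockers 1, 2, 3, 4, and 5 (prior 1/6 each): locker 6 is the highest-numbered option available, probability 1; weight (1/6)·1 = 1/6 each.
If it is in locker 6 (prior 1/6): the attendant opened locker 6, so this case is ruled out; weight (1/6)·0 = 0.
The weights sum to 5/6.
So P(the prize voucher in locker 1 | the attendant opened locker 6) = (1/6) / (5/6) = 1/5.

1/5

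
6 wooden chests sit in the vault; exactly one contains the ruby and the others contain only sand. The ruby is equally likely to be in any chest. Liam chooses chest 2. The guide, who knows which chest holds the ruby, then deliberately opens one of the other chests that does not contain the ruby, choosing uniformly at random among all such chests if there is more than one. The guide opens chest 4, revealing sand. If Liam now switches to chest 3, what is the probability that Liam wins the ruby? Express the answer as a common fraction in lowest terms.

5/24

Condition on the true location of the ruby.
If it is in any of chests 1, 3, 5, and 6 (prior 1/6 each): the guide has 4 equally likely choices, so probability 1/4; weight (1/6)·(1/4) = 1/24 each.
If it is in chest 2 (prior 1/6): the guide has 5 equally likely choices, so probability 1/5; weight (1/6)·(1/5) = 1/30.
If it is in chest 4 (prior 1/6): the guide opened chest 4, so this case is ruled out; weight (1/6)·0 = 0.
The weights sum to 1/5.
So P(the ruby in chest 3 | the guide opened chest 4) = (1/24) / (1/5) = 5/24.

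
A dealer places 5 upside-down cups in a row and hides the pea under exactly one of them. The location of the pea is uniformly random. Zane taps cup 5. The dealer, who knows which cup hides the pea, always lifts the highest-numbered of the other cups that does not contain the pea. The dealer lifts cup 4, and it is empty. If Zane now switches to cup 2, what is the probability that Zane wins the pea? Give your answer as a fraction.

1/4

Apply Bayes' rule, conditioning on where the pea actually is.
If it is under any of cups 1, 2, 3, and 5 (prior 1/5 each): cup 4 is the highest-numbered option available, probability 1; weight (1/5)·1 = 1/5 each.
If it is under cup 4 (prior 1/5): the dealer opened cup 4, so this case is ruled out; weight (1/5)·0 = 0.
The weights sum to 4/5.
So P(the pea under cup 2 | the dealer opened cup 4) = (1/5) / (4/5) = 1/4.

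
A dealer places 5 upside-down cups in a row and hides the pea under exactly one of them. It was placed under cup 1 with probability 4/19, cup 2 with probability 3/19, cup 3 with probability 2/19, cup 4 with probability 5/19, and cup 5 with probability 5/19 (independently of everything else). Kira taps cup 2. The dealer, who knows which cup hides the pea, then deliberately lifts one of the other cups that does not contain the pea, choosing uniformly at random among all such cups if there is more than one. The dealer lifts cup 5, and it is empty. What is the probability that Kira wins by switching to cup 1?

16/53

Apply Bayes' rule, conditioning on where the pea actually is.
If it is under cup 1 (prior 4/19): the dealer has 3 equally likely choices, so probability 1/3; weight (4/19)·(1/3) = 4/57.
If it is under cup 2 (prior 3/19): the dealer has 4 equally likely choices, so probability 1/4; weight (3/19)·(1/4) = 3/76.
If it is under cup 3 (prior 2/19): the dealer has 3 equally likely choices, so probability 1/3; weight (2/19)·(1/3) = 2/57.
If it is under cup 4 (prior 5/19): the dealer has 3 equally likely choices, so probability 1/3; weight (5/19)·(1/3) = 5/57.
If it is under cup 5 (prior 5/19): the dealer opened cup 5, so this case is ruled out; weight (5/19)·0 = 0.
The weights sum to 53/228.
So P(the pea under cup 1 | the dealer opened cup 5) = (4/57) / (53/228) = 16/53.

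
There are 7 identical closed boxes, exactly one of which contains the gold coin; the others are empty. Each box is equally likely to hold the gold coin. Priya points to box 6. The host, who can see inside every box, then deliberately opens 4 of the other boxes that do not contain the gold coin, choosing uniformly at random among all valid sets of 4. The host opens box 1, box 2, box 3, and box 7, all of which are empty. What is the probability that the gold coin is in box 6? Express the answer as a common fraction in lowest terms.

1/7

Consider each possible location of the gold coin in turn.
If it is in any of boxes 1, 2, 3, and 7 (prior 1/7 each): that box was opened and seen not to hold the prize — ruled out; weight (1/7)·0 = 0 each.
If it is in either of boxes 4 and 5 (prior 1/7 each): the host has 5 equally likely choices, so probability 1/5; weight (1/7)·(1/5) = 1/35 each.
If it is in box 6 (prior 1/7): the host has 15 equally likely choices, so probability 1/15; weight (1/7)·(1/15) = 1/105.
The weights sum to 1/15.
So P(the gold coin in box 6 | the host opened box 1, box 2, box 3, and box 7) = (1/105) / (1/15) = 1/7.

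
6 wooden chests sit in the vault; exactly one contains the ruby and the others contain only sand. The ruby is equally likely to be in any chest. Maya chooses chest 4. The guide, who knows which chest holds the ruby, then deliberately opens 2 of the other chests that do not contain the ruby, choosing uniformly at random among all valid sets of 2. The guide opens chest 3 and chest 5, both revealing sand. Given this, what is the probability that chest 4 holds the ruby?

Apply Bayes' rule, conditioning on where the ruby actually is.
If it is in any of chests 1, 2, and 6 (prior 1/6 each): the guide has 6 equally likely choices, so probability 1/6; weight (1/6)·(1/6) = 1/36 each.
If it is in either of chests 3 and 5 (prior 1/6 each): that chest was opened and seen not to hold the prize — ruled out; weight (1/6)·0 = 0 each.
If it is in chest 4 (prior 1/6): the guide has 10 equally likely choices, so probability 1/10; weight (1/6)·(1/10) = 1/60.
The weights sum to 1/10.
So P(the ruby in chest 4 | the guide opened chest 3 and chest 5) = (1/60) / (1/10) = 1/6.

1/6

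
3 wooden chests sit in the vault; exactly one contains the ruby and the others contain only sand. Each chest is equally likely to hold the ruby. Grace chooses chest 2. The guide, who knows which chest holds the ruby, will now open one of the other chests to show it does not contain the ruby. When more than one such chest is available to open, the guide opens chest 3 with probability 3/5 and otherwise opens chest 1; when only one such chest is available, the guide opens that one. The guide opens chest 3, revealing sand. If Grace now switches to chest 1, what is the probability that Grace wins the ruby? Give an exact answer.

5/8

Apply Bayes' rule, conditioning on where the ruby actually is.
If it is in chest 1 (prior 1/3): only chest 3 is available, probability 1; weight (1/3)·1 = 1/3.
If it is in chest 2 (prior 1/3): chest 3 is available, opened with probability 3/5; weight (1/3)·(3/5) = 1/5.
If it is in chest 3 (prior 1/3): the guide opened chest 3, so this case is ruled out; weight (1/3)·0 = 0.
The weights sum to 8/15.
So P(the ruby in chest 1 | the guide opened chest 3) = (1/3) / (8/15) = 5/8.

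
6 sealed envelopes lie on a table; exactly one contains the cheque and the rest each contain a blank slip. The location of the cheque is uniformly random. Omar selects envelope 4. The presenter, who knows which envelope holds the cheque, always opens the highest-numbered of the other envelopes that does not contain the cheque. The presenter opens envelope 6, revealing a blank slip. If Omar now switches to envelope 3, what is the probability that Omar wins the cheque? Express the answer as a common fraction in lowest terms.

1/5

Apply Bayes' rule, conditioning on where the cheque actually is.
If it is in any of envelopes 1, 2, 3, 4, and 5 (prior 1/6 each): envelope 6 is the highest-numbered option available, probability 1; weight (1/6)·1 = 1/6 each.
If it is in envelope 6 (prior 1/6): the presenter opened envelope 6, so this case is ruled out; weight (1/6)·0 = 0.
The weights sum to 5/6.
So P(the cheque in envelope 3 | the presenter opened envelope 6) = (1/6) / (5/6) = 1/5.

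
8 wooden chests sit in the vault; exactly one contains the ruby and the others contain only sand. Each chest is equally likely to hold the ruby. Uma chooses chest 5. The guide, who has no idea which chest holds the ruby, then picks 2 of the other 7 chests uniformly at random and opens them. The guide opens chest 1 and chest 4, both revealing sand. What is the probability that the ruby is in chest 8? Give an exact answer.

1/6

Apply Bayes' rule, conditioning on where the ruby actually is.
If it is in either of chests 1 and 4 (prior 1/8 each): that chest was opened and seen not to hold the prize — ruled out; weight (1/8)·0 = 0 each.
If it is in any of chests 2, 3, 5, 6, 7, and 8 (prior 1/8 each): the guide picks exactly this set with probability 1/21 regardless, and none is the prize; weight (1/8)·(1/21) = 1/168 each.
The weights sum to 1/28.
So P(the ruby in chest 8 | the guide opened chest 1 and chest 4) = (1/168) / (1/28) = 1/6.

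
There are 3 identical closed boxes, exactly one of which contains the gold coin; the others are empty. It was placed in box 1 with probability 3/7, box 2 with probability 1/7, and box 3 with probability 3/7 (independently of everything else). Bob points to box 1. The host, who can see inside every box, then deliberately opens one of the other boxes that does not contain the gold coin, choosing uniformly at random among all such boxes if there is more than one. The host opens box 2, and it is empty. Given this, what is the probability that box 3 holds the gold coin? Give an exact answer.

Consider each possible location of the gold coin in turn.
If it is in box 1 (prior 3/7): the host has 2 equally likely choices, so probability 1/2; weight (3/7)·(1/2) = 3/14.
If it is in box 2 (prior 1/7): the host opened box 2, so this case is ruled out; weight (1/7)·0 = 0.
If it is in box 3 (prior 3/7): the host has no choice, probability 1; weight (3/7)·1 = 3/7.
The weights sum to 9/14.
So P(the gold coin in box 3 | the host opened box 2) = (3/7) / (9/14) = 2/3.

2/3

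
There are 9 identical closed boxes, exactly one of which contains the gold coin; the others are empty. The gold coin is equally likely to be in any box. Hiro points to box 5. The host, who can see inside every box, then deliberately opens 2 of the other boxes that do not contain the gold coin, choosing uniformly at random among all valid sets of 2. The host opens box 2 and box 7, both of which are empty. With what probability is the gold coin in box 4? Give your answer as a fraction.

4/27

Apply Bayes' rule, conditioning on where the gold coin actually is.
If it is in any of boxes 1, 3, 4, 6, 8, and 9 (prior 1/9 each): the host has 21 equally likely choices, so probability 1/21; weight (1/9)·(1/21) = 1/189 each.
If it is in either of boxes 2 and 7 (prior 1/9 each): that box was opened and seen not to hold the prize — ruled out; weight (1/9)·0 = 0 each.
If it is in box 5 (prior 1/9): the host has 28 equally likely choices, so probability 1/28; weight (1/9)·(1/28) = 1/252.
The weights sum to 1/28.
So P(the gold coin in box 4 | the host opened box 2 and box 7) = (1/189) / (1/28) = 4/27.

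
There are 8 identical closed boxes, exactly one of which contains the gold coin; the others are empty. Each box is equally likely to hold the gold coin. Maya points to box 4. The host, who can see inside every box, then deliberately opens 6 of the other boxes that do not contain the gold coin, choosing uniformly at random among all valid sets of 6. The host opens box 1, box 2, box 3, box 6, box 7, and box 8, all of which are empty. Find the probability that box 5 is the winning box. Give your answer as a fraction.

7/8

Apply Bayes' rule, conditioning on where the gold coin actually is.
If it is in any of boxes 1, 2, 3, 6, 7, and 8 (prior 1/8 each): that box was opened and seen not to hold the prize — ruled out; weight (1/8)·0 = 0 each.
If it is in box 4 (prior 1/8): the host has 7 equally likely choices, so probability 1/7; weight (1/8)·(1/7) = 1/56.
If it is in box 5 (prior 1/8): the host has no choice, probability 1; weight (1/8)·1 = 1/8.
The weights sum to 1/7.
So P(the gold coin in box 5 | the host opened box 1, box 2, box 3, box 6, box 7, and box 8) = (1/8) / (1/7) = 7/8.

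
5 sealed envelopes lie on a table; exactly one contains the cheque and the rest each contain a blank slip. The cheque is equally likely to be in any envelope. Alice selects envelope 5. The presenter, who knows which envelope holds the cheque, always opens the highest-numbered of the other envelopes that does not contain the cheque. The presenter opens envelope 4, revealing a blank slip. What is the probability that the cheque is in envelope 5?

Consider each possible location of the cheque in turn.
If it is in any of envelopes 1, 2, 3, and 5 (prior 1/5 each): envelope 4 is the highest-numbered option available, probability 1; weight (1/5)·1 = 1/5 each.
If it is in envelope 4 (prior 1/5): the presenter opened envelope 4, so this case is ruled out; weight (1/5)·0 = 0.
The weights sum to 4/5.
So P(the cheque in envelope 5 | the presenter opened envelope 4) = (1/5) / (4/5) = 1/4.

1/4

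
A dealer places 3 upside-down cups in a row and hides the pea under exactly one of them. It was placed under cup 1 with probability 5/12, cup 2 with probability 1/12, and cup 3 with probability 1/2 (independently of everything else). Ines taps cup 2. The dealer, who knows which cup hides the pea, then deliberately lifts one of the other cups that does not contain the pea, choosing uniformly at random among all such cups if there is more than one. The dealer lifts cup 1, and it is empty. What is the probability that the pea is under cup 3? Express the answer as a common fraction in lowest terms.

12/13

Consider each possible location of the pea in turn.
If it is under cup 1 (prior 5/12): the dealer opened cup 1, so this case is ruled out; weight (5/12)·0 = 0.
If it is under cup 2 (prior 1/12): the dealer has 2 equally likely choices, so probability 1/2; weight (1/12)·(1/2) = 1/24.
If it is under cup 3 (prior 1/2): the dealer has no choice, probability 1; weight (1/2)·1 = 1/2.
The weights sum to 13/24.
So P(the pea under cup 3 | the dealer opened cup 1) = (1/2) / (13/24) = 12/13.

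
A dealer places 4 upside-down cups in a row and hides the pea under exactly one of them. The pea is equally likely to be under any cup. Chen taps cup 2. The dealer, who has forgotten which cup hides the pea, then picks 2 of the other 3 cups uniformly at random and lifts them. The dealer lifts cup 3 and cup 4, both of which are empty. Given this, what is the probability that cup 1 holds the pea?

1/2

Condition on the true location of the pea.
If it is under either of cups 1 and 2 (prior 1/4 each): the dealer picks exactly this set with probability 1/3 regardless, and none is the prize; weight (1/4)·(1/3) = 1/12 each.
If it is under either of cups 3 and 4 (prior 1/4 each): that cup was opened and seen not to hold the prize — ruled out; weight (1/4)·0 = 0 each.
The weights sum to 1/6.
So P(the pea under cup 1 | the dealer opened cup 3 and cup 4) = (1/12) / (1/6) = 1/2.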